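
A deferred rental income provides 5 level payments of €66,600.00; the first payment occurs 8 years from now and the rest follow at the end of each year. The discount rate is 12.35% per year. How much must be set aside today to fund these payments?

€105,338.09

Ordinary annuity of 5 payments, first payment at period 8.
Periodic rate r = 0.1235 per year.
The ordinary-annuity PV formula values the stream one period before the first payment (period 7); discount that back 7 periods:
PV₀ = 66,600 × [1 − (1+r)^−5] / r × (1+r)^−7 = €105,338.09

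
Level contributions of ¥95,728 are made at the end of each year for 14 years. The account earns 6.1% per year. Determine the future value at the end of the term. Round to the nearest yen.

¥2,025,901

This is an ordinary annuity: 14 deposits of ¥95,728 at the end of each year.
Periodic rate r = 0.061 per year.
FV = PMT × [((1+r)^n − 1)/r] = 95,728 × [(1+r)^14 − 1] / r = ¥2,025,901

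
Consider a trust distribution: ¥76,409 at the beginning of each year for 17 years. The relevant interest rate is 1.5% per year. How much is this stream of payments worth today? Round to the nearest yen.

¥1,156,165

This is an annuity due: 17 payments of ¥76,409 at the beginning of each year.
Periodic rate r = 0.015 per year.
PV = PMT × [(1 − (1+r)^−n)/r] × (1+r) = 76,409 × [1 − (1+r)^−17] / r × (1+r) = ¥1,156,165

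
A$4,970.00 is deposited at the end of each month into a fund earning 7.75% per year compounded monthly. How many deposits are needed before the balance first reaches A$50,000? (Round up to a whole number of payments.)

10 payments

Periodic rate r = 0.0775/12 per month; n is counted in months.
Ordinary annuity FV: 50,000 = 4,970 × [((1+r)^n − 1)/r].
(1+r)^n = 1 + 50,000 × r / 4,970, so n = ln(1 + 50,000·r/4,970) / ln(1+r) = 9.78.
Round up to a whole number of payments: n = 10.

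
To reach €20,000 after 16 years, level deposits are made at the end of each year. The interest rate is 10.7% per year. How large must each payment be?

€523.76

Level ordinary annuity; solve FV = PMT × [((1+r)^n − 1)/r] for PMT.
Periodic rate r = 0.107 per year.
With n = 16: PMT = 20,000 / ([((1+r)^n − 1)/r]) = €523.76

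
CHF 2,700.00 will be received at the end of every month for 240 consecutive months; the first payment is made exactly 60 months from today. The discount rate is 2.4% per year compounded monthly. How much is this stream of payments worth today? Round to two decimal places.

CHF 457,058.59

Ordinary annuity of 240 payments, first payment at period 60.
Periodic rate r = 0.024/12 per month; n is counted in months.
The ordinary-annuity PV formula values the stream one period before the first payment (period 59); discount that back 59 periods:
PV₀ = 2,700 × [1 − (1+r)^−240] / r × (1+r)^−59 = CHF 457,058.59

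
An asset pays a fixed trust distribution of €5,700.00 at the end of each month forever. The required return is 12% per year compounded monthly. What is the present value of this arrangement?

€570,000.00

Periodic rate r = 0.12/12 per month.
Level perpetuity: PV = PMT / r = 5,700 / (0.12/12) = €570,000.00.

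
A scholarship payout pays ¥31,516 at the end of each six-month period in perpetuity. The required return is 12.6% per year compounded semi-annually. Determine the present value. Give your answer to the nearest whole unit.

Periodic rate r = 0.126/2 per half-year.
Level perpetuity: PV = PMT / r = 31,516 / (0.126/2) = ¥500,254.

¥500,254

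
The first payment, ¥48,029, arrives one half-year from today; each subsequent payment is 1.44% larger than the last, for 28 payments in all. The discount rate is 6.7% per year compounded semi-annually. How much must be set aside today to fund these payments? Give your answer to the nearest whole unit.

Periodic rate r = 0.067/2 per half-year; n is counted in half-years.
Growing ordinary annuity: PV = PMT₁ × [1 − ((1+g)/(1+r))^n] / (r − g) = 48,029 × [1 − ((1+0.0144)/(1+r))^28] / (r − 0.0144) = ¥1,023,065.

¥1,023,065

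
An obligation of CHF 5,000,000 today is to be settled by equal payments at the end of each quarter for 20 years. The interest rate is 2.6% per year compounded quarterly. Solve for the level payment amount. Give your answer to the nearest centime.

Level ordinary annuity; solve PV = PMT × [(1 − (1+r)^−n)/r] for PMT.
Periodic rate r = 0.026/4 per quarter; n is counted in quarters.
With n = 80: PMT = 5,000,000 / ([(1 − (1+r)^−n)/r]) = CHF 80,350.44

CHF 80,350.44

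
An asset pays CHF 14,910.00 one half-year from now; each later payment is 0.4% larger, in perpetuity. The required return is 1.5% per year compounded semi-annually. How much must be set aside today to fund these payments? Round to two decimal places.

Periodic rate r = 0.015/2 per half-year.
Growing perpetuity (Gordon): PV = PMT₁ / (r − g) = 14,910 / (r − 0.004) = CHF 4,260,000.00.

CHF 4,260,000.00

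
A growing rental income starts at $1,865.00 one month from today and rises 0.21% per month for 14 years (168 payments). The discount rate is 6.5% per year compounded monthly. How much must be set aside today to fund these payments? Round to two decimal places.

Periodic rate r = 0.065/12 per month; n is counted in months.
Growing ordinary annuity: PV = PMT₁ × [1 − ((1+g)/(1+r))^n] / (r − g) = 1,865 × [1 − ((1+0.0021)/(1+r))^168] / (r − 0.0021) = $239,540.95.

$239,540.95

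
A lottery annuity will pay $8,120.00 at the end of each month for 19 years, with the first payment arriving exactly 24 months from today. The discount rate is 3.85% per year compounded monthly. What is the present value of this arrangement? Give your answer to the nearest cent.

Ordinary annuity of 228 payments, first payment at period 24.
Periodic rate r = 0.0385/12 per month; n is counted in months.
The ordinary-annuity PV formula values the stream one period before the first payment (period 23); discount that back 23 periods:
PV₀ = 8,120 × [1 − (1+r)^−228] / r × (1+r)^−23 = $1,218,483.00

$1,218,483.00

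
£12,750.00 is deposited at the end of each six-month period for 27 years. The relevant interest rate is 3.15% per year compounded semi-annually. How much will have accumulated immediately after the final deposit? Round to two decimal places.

£1,072,904.74

This is an ordinary annuity: 54 deposits of £12,750.00 at the end of each six-month period.
Periodic rate r = 0.0315/2 per half-year; n is counted in half-years.
FV = PMT × [((1+r)^n − 1)/r] = 12,750 × [(1+r)^54 − 1] / r = £1,072,904.74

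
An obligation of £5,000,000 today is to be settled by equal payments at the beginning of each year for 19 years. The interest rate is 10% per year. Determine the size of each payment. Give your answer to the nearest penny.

£543,394.86

Level annuity due; solve PV = PMT × [(1 − (1+r)^−n)/r] × (1+r) for PMT.
Periodic rate r = 0.1 per year.
With n = 19: PMT = 5,000,000 / ([(1 − (1+r)^−n)/r] × (1+r)) = £543,394.86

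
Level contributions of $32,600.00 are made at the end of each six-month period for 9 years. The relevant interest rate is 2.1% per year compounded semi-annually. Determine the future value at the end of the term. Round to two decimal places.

$642,223.68

This is an ordinary annuity: 18 deposits of $32,600.00 at the end of each six-month period.
Periodic rate r = 0.021/2 per half-year; n is counted in half-years.
FV = PMT × [((1+r)^n − 1)/r] = 32,600 × [(1+r)^18 − 1] / r = $642,223.68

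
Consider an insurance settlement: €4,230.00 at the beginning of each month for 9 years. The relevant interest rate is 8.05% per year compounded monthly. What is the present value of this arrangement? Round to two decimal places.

€326,446.27

This is an annuity due: 108 payments of €4,230.00 at the beginning of each month.
Periodic rate r = 0.0805/12 per month; n is counted in months.
PV = PMT × [(1 − (1+r)^−n)/r] × (1+r) = 4,230 × [1 − (1+r)^−108] / r × (1+r) = €326,446.27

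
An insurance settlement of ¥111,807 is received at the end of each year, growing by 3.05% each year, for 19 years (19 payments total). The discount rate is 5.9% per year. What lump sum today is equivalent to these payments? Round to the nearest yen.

Periodic rate r = 0.059 per year.
Growing ordinary annuity: PV = PMT₁ × [1 − ((1+g)/(1+r))^n] / (r − g) = 111,807 × [1 − ((1+0.0305)/(1+r))^19] / (r − 0.0305) = ¥1,586,838.

¥1,586,838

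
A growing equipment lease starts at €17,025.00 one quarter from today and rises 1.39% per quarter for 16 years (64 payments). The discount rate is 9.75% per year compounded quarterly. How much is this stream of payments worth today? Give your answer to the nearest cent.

Periodic rate r = 0.0975/4 per quarter; n is counted in quarters.
Growing ordinary annuity: PV = PMT₁ × [1 − ((1+g)/(1+r))^n] / (r − g) = 17,025 × [1 − ((1+0.0139)/(1+r))^64] / (r − 0.0139) = €783,424.86.

€783,424.86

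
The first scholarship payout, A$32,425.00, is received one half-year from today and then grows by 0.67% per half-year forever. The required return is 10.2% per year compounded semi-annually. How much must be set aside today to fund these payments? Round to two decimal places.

Periodic rate r = 0.102/2 per half-year.
Growing perpetuity (Gordon): PV = PMT₁ / (r − g) = 32,425 / (r − 0.0067) = A$731,941.31.

A$731,941.31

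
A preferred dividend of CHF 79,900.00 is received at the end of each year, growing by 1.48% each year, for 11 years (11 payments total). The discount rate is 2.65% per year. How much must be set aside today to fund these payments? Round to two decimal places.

CHF 809,046.25

Periodic rate r = 0.0265 per year.
Growing ordinary annuity: PV = PMT₁ × [1 − ((1+g)/(1+r))^n] / (r − g) = 79,900 × [1 − ((1+0.0148)/(1+r))^11] / (r − 0.0148) = CHF 809,046.25.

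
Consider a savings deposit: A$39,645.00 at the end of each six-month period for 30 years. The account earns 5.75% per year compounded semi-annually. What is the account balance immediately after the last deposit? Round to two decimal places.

This is an ordinary annuity: 60 deposits of A$39,645.00 at the end of each six-month period.
Periodic rate r = 0.0575/2 per half-year; n is counted in half-years.
FV = PMT × [((1+r)^n − 1)/r] = 39,645 × [(1+r)^60 − 1] / r = A$6,174,425.78

A$6,174,425.78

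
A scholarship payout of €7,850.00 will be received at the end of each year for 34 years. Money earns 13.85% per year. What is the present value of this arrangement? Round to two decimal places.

€55,989.89

This is an ordinary annuity: 34 payments of €7,850.00 at the end of each year.
Periodic rate r = 0.1385 per year.
PV = PMT × [(1 − (1+r)^−n)/r] = 7,850 × [1 − (1+r)^−34] / r = €55,989.89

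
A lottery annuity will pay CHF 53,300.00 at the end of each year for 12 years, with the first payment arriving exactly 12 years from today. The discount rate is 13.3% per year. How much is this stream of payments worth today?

CHF 78,794.97

Ordinary annuity of 12 payments, first payment at period 12.
Periodic rate r = 0.133 per year.
The ordinary-annuity PV formula values the stream one period before the first payment (period 11); discount that back 11 periods:
PV₀ = 53,300 × [1 − (1+r)^−12] / r × (1+r)^−11 = CHF 78,794.97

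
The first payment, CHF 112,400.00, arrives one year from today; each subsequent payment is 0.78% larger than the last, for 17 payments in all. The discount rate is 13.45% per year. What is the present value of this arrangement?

CHF 768,646.19

Periodic rate r = 0.1345 per year.
Growing ordinary annuity: PV = PMT₁ × [1 − ((1+g)/(1+r))^n] / (r − g) = 112,400 × [1 − ((1+0.0078)/(1+r))^17] / (r − 0.0078) = CHF 768,646.19.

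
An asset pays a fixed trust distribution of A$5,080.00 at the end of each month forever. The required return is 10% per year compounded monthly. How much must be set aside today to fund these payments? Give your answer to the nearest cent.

Periodic rate r = 0.1/12 per month.
Level perpetuity: PV = PMT / r = 5,080 / (0.1/12) = A$609,600.00.

A$609,600.00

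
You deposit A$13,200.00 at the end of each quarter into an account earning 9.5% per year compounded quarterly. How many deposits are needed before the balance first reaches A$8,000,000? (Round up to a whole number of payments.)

Periodic rate r = 0.095/4 per quarter; n is counted in quarters.
Ordinary annuity FV: 8,000,000 = 13,200 × [((1+r)^n − 1)/r].
(1+r)^n = 1 + 8,000,000 × r / 13,200, so n = ln(1 + 8,000,000·r/13,200) / ln(1+r) = 116.48.
Round up to a whole number of payments: n = 117.

117 payments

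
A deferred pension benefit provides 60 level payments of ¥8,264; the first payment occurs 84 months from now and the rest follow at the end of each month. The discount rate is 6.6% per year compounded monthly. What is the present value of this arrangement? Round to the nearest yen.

¥267,260

Ordinary annuity of 60 payments, first payment at period 84.
Periodic rate r = 0.066/12 per month; n is counted in months.
The ordinary-annuity PV formula values the stream one period before the first payment (period 83); discount that back 83 periods:
PV₀ = 8,264 × [1 − (1+r)^−60] / r × (1+r)^−83 = ¥267,260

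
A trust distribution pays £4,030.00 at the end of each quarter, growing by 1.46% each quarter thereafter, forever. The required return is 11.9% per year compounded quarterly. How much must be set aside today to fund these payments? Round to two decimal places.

£266,006.60

Periodic rate r = 0.119/4 per quarter.
Growing perpetuity (Gordon): PV = PMT₁ / (r − g) = 4,030 / (r − 0.0146) = £266,006.60.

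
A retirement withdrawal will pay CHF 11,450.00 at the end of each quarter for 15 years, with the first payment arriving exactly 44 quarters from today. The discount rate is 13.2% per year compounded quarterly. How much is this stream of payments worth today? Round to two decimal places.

CHF 73,651.96

Ordinary annuity of 60 payments, first payment at period 44.
Periodic rate r = 0.132/4 per quarter; n is counted in quarters.
The ordinary-annuity PV formula values the stream one period before the first payment (period 43); discount that back 43 periods:
PV₀ = 11,450 × [1 − (1+r)^−60] / r × (1+r)^−43 = CHF 73,651.96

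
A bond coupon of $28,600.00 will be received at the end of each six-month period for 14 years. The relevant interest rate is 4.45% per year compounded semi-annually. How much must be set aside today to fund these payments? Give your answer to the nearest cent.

$591,269.87

This is an ordinary annuity: 28 payments of $28,600.00 at the end of each six-month period.
Periodic rate r = 0.0445/2 per half-year; n is counted in half-years.
PV = PMT × [(1 − (1+r)^−n)/r] = 28,600 × [1 − (1+r)^−28] / r = $591,269.87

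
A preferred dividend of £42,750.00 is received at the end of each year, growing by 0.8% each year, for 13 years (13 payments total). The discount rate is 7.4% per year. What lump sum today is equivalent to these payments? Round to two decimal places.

Periodic rate r = 0.074 per year.
Growing ordinary annuity: PV = PMT₁ × [1 − ((1+g)/(1+r))^n] / (r − g) = 42,750 × [1 − ((1+0.008)/(1+r))^13] / (r − 0.008) = £363,723.94.

£363,723.94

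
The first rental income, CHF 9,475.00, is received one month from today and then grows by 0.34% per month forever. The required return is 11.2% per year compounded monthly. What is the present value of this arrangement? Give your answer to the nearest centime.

Periodic rate r = 0.112/12 per month.
Growing perpetuity (Gordon): PV = PMT₁ / (r − g) = 9,475 / (r − 0.0034) = CHF 1,596,910.11.

CHF 1,596,910.11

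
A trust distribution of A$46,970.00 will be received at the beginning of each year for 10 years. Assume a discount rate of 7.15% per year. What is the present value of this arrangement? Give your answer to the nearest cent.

This is an annuity due: 10 payments of A$46,970.00 at the beginning of each year.
Periodic rate r = 0.0715 per year.
PV = PMT × [(1 − (1+r)^−n)/r] × (1+r) = 46,970 × [1 − (1+r)^−10] / r × (1+r) = A$351,047.29

A$351,047.29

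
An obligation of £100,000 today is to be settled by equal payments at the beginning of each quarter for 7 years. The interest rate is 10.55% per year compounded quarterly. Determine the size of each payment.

£4,964.93

Level annuity due; solve PV = PMT × [(1 − (1+r)^−n)/r] × (1+r) for PMT.
Periodic rate r = 0.1055/4 per quarter; n is counted in quarters.
With n = 28: PMT = 100,000 / ([(1 − (1+r)^−n)/r] × (1+r)) = £4,964.93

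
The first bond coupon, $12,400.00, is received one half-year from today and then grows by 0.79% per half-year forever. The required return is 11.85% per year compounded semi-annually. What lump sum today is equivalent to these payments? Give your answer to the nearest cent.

$241,480.04

Periodic rate r = 0.1185/2 per half-year.
Growing perpetuity (Gordon): PV = PMT₁ / (r − g) = 12,400 / (r − 0.0079) = $241,480.04.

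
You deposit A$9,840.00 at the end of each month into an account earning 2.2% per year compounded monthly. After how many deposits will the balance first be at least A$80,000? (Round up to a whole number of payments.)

9 payments

Periodic rate r = 0.022/12 per month; n is counted in months.
Ordinary annuity FV: 80,000 = 9,840 × [((1+r)^n − 1)/r].
(1+r)^n = 1 + 80,000 × r / 9,840, so n = ln(1 + 80,000·r/9,840) / ln(1+r) = 8.08.
Round up to a whole number of payments: n = 9.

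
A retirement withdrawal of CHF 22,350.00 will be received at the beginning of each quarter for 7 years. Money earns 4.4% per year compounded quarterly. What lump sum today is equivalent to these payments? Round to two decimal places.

This is an annuity due: 28 payments of CHF 22,350.00 at the beginning of each quarter.
Periodic rate r = 0.044/4 per quarter; n is counted in quarters.
PV = PMT × [(1 − (1+r)^−n)/r] × (1+r) = 22,350 × [1 − (1+r)^−28] / r × (1+r) = CHF 541,987.65

CHF 541,987.65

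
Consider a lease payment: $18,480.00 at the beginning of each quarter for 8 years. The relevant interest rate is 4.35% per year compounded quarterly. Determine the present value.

$502,579.71

This is an annuity due: 32 payments of $18,480.00 at the beginning of each quarter.
Periodic rate r = 0.0435/4 per quarter; n is counted in quarters.
PV = PMT × [(1 − (1+r)^−n)/r] × (1+r) = 18,480 × [1 − (1+r)^−32] / r × (1+r) = $502,579.71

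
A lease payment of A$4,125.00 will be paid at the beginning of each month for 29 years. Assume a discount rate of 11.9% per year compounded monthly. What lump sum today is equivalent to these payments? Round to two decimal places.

A$406,540.24

This is an annuity due: 348 payments of A$4,125.00 at the beginning of each month.
Periodic rate r = 0.119/12 per month; n is counted in months.
PV = PMT × [(1 − (1+r)^−n)/r] × (1+r) = 4,125 × [1 − (1+r)^−348] / r × (1+r) = A$406,540.24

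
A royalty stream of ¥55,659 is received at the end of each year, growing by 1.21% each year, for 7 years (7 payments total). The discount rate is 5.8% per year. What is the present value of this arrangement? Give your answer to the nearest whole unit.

¥323,645

Periodic rate r = 0.058 per year.
Growing ordinary annuity: PV = PMT₁ × [1 − ((1+g)/(1+r))^n] / (r − g) = 55,659 × [1 − ((1+0.0121)/(1+r))^7] / (r − 0.0121) = ¥323,645.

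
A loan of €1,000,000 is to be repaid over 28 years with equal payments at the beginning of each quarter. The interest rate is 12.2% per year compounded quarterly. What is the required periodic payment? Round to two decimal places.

Level annuity due; solve PV = PMT × [(1 − (1+r)^−n)/r] × (1+r) for PMT.
Periodic rate r = 0.122/4 per quarter; n is counted in quarters.
With n = 112: PMT = 1,000,000 / ([(1 − (1+r)^−n)/r] × (1+r)) = €30,656.91

€30,656.91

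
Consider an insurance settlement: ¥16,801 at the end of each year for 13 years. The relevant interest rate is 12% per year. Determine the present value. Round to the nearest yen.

This is an ordinary annuity: 13 payments of ¥16,801 at the end of each year.
Periodic rate r = 0.12 per year.
PV = PMT × [(1 − (1+r)^−n)/r] = 16,801 × [1 − (1+r)^−13] / r = ¥107,922

¥107,922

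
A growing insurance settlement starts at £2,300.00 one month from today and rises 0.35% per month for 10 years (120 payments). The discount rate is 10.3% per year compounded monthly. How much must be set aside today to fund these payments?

Periodic rate r = 0.103/12 per month; n is counted in months.
Growing ordinary annuity: PV = PMT₁ × [1 − ((1+g)/(1+r))^n] / (r − g) = 2,300 × [1 − ((1+0.0035)/(1+r))^120] / (r − 0.0035) = £205,713.09.

£205,713.09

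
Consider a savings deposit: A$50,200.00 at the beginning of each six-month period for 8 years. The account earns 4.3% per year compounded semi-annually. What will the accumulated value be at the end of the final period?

A$967,020.89

This is an annuity due: 16 deposits of A$50,200.00 at the beginning of each six-month period.
Periodic rate r = 0.043/2 per half-year; n is counted in half-years.
FV = PMT × [((1+r)^n − 1)/r] × (1+r) = 50,200 × [(1+r)^16 − 1] / r × (1+r) = A$967,020.89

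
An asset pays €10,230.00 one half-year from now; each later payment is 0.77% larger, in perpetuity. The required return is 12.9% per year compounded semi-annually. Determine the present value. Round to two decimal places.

Periodic rate r = 0.129/2 per half-year.
Growing perpetuity (Gordon): PV = PMT₁ / (r − g) = 10,230 / (r − 0.0077) = €180,105.63.

€180,105.63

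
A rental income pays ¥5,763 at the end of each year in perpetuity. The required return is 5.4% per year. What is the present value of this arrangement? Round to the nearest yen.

Periodic rate r = 0.054 per year.
Level perpetuity: PV = PMT / r = 5,763 / (0.054) = ¥106,722.

¥106,722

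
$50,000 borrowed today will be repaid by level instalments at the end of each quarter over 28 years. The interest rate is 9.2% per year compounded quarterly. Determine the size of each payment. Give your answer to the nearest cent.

Level ordinary annuity; solve PV = PMT × [(1 − (1+r)^−n)/r] for PMT.
Periodic rate r = 0.092/4 per quarter; n is counted in quarters.
With n = 112: PMT = 50,000 / ([(1 − (1+r)^−n)/r]) = $1,247.74

$1,247.74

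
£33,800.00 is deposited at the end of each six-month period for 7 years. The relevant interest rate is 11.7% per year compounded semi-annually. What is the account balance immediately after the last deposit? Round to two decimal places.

£702,879.46

This is an ordinary annuity: 14 deposits of £33,800.00 at the end of each six-month period.
Periodic rate r = 0.117/2 per half-year; n is counted in half-years.
FV = PMT × [((1+r)^n − 1)/r] = 33,800 × [(1+r)^14 − 1] / r = £702,879.46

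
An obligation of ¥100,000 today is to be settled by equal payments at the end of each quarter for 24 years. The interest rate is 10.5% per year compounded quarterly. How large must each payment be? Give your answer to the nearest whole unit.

¥2,863

Level ordinary annuity; solve PV = PMT × [(1 − (1+r)^−n)/r] for PMT.
Periodic rate r = 0.105/4 per quarter; n is counted in quarters.
With n = 96: PMT = 100,000 / ([(1 − (1+r)^−n)/r]) = ¥2,863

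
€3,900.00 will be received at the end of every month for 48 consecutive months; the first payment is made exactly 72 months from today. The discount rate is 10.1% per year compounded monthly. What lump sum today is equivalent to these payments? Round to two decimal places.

Ordinary annuity of 48 payments, first payment at period 72.
Periodic rate r = 0.101/12 per month; n is counted in months.
The ordinary-annuity PV formula values the stream one period before the first payment (period 71); discount that back 71 periods:
PV₀ = 3,900 × [1 − (1+r)^−48] / r × (1+r)^−71 = €84,646.31

€84,646.31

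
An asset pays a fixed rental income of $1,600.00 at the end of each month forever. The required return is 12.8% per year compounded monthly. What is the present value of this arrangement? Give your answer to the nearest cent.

Periodic rate r = 0.128/12 per month.
Level perpetuity: PV = PMT / r = 1,600 / (0.128/12) = $150,000.00.

$150,000.00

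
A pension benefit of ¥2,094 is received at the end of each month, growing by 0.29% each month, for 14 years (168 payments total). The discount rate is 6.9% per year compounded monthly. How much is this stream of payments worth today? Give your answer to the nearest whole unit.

¥278,609

Periodic rate r = 0.069/12 per month; n is counted in months.
Growing ordinary annuity: PV = PMT₁ × [1 − ((1+g)/(1+r))^n] / (r − g) = 2,094 × [1 − ((1+0.0029)/(1+r))^168] / (r − 0.0029) = ¥278,609.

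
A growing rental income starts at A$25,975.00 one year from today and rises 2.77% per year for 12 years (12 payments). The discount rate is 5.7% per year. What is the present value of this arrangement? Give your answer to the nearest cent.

A$253,838.39

Periodic rate r = 0.057 per year.
Growing ordinary annuity: PV = PMT₁ × [1 − ((1+g)/(1+r))^n] / (r − g) = 25,975 × [1 − ((1+0.0277)/(1+r))^12] / (r − 0.0277) = A$253,838.39.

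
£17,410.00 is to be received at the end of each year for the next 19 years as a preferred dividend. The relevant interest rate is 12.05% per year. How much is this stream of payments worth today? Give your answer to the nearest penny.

This is an ordinary annuity: 19 payments of £17,410.00 at the end of each year.
Periodic rate r = 0.1205 per year.
PV = PMT × [(1 − (1+r)^−n)/r] = 17,410 × [1 − (1+r)^−19] / r = £127,847.72

£127,847.72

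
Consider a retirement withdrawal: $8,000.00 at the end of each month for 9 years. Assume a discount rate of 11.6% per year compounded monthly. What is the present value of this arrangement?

$534,775.31

This is an ordinary annuity: 108 payments of $8,000.00 at the end of each month.
Periodic rate r = 0.116/12 per month; n is counted in months.
PV = PMT × [(1 − (1+r)^−n)/r] = 8,000 × [1 − (1+r)^−108] / r = $534,775.31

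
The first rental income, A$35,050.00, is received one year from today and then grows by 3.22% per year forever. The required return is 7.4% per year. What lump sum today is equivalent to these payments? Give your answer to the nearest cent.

Periodic rate r = 0.074 per year.
Growing perpetuity (Gordon): PV = PMT₁ / (r − g) = 35,050 / (r − 0.0322) = A$838,516.75.

A$838,516.75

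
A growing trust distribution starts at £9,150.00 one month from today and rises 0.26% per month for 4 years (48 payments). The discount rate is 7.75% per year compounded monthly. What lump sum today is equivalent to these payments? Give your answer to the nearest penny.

Periodic rate r = 0.0775/12 per month; n is counted in months.
Growing ordinary annuity: PV = PMT₁ × [1 − ((1+g)/(1+r))^n] / (r − g) = 9,150 × [1 − ((1+0.0026)/(1+r))^48] / (r − 0.0026) = £399,283.00.

£399,283.00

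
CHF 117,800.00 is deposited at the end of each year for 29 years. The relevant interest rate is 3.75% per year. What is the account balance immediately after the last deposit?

CHF 5,994,939.89

This is an ordinary annuity: 29 deposits of CHF 117,800.00 at the end of each year.
Periodic rate r = 0.0375 per year.
FV = PMT × [((1+r)^n − 1)/r] = 117,800 × [(1+r)^29 − 1] / r = CHF 5,994,939.89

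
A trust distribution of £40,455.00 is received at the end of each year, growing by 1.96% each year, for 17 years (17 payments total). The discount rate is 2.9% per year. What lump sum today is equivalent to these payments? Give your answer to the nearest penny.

Periodic rate r = 0.029 per year.
Growing ordinary annuity: PV = PMT₁ × [1 − ((1+g)/(1+r))^n] / (r − g) = 40,455 × [1 − ((1+0.0196)/(1+r))^17] / (r − 0.0196) = £621,670.40.

£621,670.40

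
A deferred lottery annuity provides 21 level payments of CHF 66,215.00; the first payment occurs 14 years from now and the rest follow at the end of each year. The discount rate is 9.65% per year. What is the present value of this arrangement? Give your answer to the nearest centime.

CHF 177,233.22

Ordinary annuity of 21 payments, first payment at period 14.
Periodic rate r = 0.0965 per year.
The ordinary-annuity PV formula values the stream one period before the first payment (period 13); discount that back 13 periods:
PV₀ = 66,215 × [1 − (1+r)^−21] / r × (1+r)^−13 = CHF 177,233.22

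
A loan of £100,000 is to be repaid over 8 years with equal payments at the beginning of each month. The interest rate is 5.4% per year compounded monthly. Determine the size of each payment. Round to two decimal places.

£1,279.37

Level annuity due; solve PV = PMT × [(1 − (1+r)^−n)/r] × (1+r) for PMT.
Periodic rate r = 0.054/12 per month; n is counted in months.
With n = 96: PMT = 100,000 / ([(1 − (1+r)^−n)/r] × (1+r)) = £1,279.37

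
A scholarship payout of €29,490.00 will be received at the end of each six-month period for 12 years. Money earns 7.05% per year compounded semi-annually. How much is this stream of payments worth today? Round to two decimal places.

€472,320.29

This is an ordinary annuity: 24 payments of €29,490.00 at the end of each six-month period.
Periodic rate r = 0.0705/2 per half-year; n is counted in half-years.
PV = PMT × [(1 − (1+r)^−n)/r] = 29,490 × [1 − (1+r)^−24] / r = €472,320.29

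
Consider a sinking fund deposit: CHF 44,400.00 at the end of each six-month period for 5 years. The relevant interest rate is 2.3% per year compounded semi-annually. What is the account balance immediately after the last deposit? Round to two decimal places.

This is an ordinary annuity: 10 deposits of CHF 44,400.00 at the end of each six-month period.
Periodic rate r = 0.023/2 per half-year; n is counted in half-years.
FV = PMT × [((1+r)^n − 1)/r] = 44,400 × [(1+r)^10 − 1] / r = CHF 467,696.01

CHF 467,696.01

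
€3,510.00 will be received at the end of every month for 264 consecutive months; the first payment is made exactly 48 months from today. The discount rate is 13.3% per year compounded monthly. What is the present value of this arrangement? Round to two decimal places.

Ordinary annuity of 264 payments, first payment at period 48.
Periodic rate r = 0.133/12 per month; n is counted in months.
The ordinary-annuity PV formula values the stream one period before the first payment (period 47); discount that back 47 periods:
PV₀ = 3,510 × [1 − (1+r)^−264] / r × (1+r)^−47 = €178,369.37

€178,369.37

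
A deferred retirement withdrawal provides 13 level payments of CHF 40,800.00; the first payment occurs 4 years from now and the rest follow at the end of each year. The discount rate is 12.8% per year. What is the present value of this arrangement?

CHF 175,688.31

Ordinary annuity of 13 payments, first payment at period 4.
Periodic rate r = 0.128 per year.
The ordinary-annuity PV formula values the stream one period before the first payment (period 3); discount that back 3 periods:
PV₀ = 40,800 × [1 − (1+r)^−13] / r × (1+r)^−3 = CHF 175,688.31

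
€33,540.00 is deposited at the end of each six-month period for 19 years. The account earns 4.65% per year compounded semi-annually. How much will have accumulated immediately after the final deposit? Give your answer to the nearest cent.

€2,012,408.82

This is an ordinary annuity: 38 deposits of €33,540.00 at the end of each six-month period.
Periodic rate r = 0.0465/2 per half-year; n is counted in half-years.
FV = PMT × [((1+r)^n − 1)/r] = 33,540 × [(1+r)^38 − 1] / r = €2,012,408.82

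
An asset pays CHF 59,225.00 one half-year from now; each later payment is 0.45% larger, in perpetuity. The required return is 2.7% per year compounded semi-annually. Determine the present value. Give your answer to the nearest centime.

Periodic rate r = 0.027/2 per half-year.
Growing perpetuity (Gordon): PV = PMT₁ / (r − g) = 59,225 / (r − 0.0045) = CHF 6,580,555.56.

CHF 6,580,555.56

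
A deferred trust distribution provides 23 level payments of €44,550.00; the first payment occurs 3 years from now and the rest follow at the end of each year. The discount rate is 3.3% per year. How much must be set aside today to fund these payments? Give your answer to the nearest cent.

€665,573.64

Ordinary annuity of 23 payments, first payment at period 3.
Periodic rate r = 0.033 per year.
The ordinary-annuity PV formula values the stream one period before the first payment (period 2); discount that back 2 periods:
PV₀ = 44,550 × [1 − (1+r)^−23] / r × (1+r)^−2 = €665,573.64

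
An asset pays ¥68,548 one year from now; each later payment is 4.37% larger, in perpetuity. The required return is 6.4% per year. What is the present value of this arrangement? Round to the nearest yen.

¥3,376,749

Periodic rate r = 0.064 per year.
Growing perpetuity (Gordon): PV = PMT₁ / (r − g) = 68,548 / (r − 0.0437) = ¥3,376,749.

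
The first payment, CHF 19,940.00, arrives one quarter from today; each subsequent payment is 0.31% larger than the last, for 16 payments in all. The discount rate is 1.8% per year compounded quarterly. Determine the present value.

CHF 314,312.27

Periodic rate r = 0.018/4 per quarter; n is counted in quarters.
Growing ordinary annuity: PV = PMT₁ × [1 − ((1+g)/(1+r))^n] / (r − g) = 19,940 × [1 − ((1+0.0031)/(1+r))^16] / (r − 0.0031) = CHF 314,312.27.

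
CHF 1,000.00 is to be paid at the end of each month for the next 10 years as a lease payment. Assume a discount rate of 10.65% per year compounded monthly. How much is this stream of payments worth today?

CHF 73,650.56

This is an ordinary annuity: 120 payments of CHF 1,000.00 at the end of each month.
Periodic rate r = 0.1065/12 per month; n is counted in months.
PV = PMT × [(1 − (1+r)^−n)/r] = 1,000 × [1 − (1+r)^−120] / r = CHF 73,650.56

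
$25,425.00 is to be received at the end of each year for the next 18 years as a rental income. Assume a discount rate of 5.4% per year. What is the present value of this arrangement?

$288,134.32

This is an ordinary annuity: 18 payments of $25,425.00 at the end of each year.
Periodic rate r = 0.054 per year.
PV = PMT × [(1 − (1+r)^−n)/r] = 25,425 × [1 − (1+r)^−18] / r = $288,134.32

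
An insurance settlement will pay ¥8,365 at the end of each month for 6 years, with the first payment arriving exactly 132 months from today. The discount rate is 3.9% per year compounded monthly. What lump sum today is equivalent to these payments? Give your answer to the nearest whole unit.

¥350,550

Ordinary annuity of 72 payments, first payment at period 132.
Periodic rate r = 0.039/12 per month; n is counted in months.
The ordinary-annuity PV formula values the stream one period before the first payment (period 131); discount that back 131 periods:
PV₀ = 8,365 × [1 − (1+r)^−72] / r × (1+r)^−131 = ¥350,550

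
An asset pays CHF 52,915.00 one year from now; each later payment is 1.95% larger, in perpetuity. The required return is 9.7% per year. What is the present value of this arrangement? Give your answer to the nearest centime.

Periodic rate r = 0.097 per year.
Growing perpetuity (Gordon): PV = PMT₁ / (r − g) = 52,915 / (r − 0.0195) = CHF 682,774.19.

CHF 682,774.19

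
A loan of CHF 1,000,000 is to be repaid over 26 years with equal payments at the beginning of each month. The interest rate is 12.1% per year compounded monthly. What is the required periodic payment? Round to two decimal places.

CHF 10,438.93

Level annuity due; solve PV = PMT × [(1 − (1+r)^−n)/r] × (1+r) for PMT.
Periodic rate r = 0.121/12 per month; n is counted in months.
With n = 312: PMT = 1,000,000 / ([(1 − (1+r)^−n)/r] × (1+r)) = CHF 10,438.93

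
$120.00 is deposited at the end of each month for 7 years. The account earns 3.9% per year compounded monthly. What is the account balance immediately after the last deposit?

$11,568.69

This is an ordinary annuity: 84 deposits of $120.00 at the end of each month.
Periodic rate r = 0.039/12 per month; n is counted in months.
FV = PMT × [((1+r)^n − 1)/r] = 120 × [(1+r)^84 − 1] / r = $11,568.69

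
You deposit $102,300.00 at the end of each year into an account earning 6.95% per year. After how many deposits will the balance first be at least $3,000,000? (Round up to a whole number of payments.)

17 payments

Periodic rate r = 0.0695 per year.
Ordinary annuity FV: 3,000,000 = 102,300 × [((1+r)^n − 1)/r].
(1+r)^n = 1 + 3,000,000 × r / 102,300, so n = ln(1 + 3,000,000·r/102,300) / ln(1+r) = 16.54.
Round up to a whole number of payments: n = 17.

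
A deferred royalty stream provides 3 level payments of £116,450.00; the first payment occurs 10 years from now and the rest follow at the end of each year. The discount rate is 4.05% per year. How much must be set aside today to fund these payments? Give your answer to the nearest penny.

£225,853.05

Ordinary annuity of 3 payments, first payment at period 10.
Periodic rate r = 0.0405 per year.
The ordinary-annuity PV formula values the stream one period before the first payment (period 9); discount that back 9 periods:
PV₀ = 116,450 × [1 − (1+r)^−3] / r × (1+r)^−9 = £225,853.05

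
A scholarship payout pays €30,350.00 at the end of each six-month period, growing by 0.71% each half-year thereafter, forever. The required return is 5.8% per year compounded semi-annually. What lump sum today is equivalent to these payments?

€1,385,844.75

Periodic rate r = 0.058/2 per half-year.
Growing perpetuity (Gordon): PV = PMT₁ / (r − g) = 30,350 / (r − 0.0071) = €1,385,844.75.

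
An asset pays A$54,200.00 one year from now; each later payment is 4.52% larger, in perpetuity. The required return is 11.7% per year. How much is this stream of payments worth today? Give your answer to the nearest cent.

A$754,874.65

Periodic rate r = 0.117 per year.
Growing perpetuity (Gordon): PV = PMT₁ / (r − g) = 54,200 / (r − 0.0452) = A$754,874.65.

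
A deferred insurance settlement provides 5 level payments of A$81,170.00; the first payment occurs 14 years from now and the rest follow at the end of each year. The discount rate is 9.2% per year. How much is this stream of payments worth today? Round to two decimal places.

A$100,037.24

Ordinary annuity of 5 payments, first payment at period 14.
Periodic rate r = 0.092 per year.
The ordinary-annuity PV formula values the stream one period before the first payment (period 13); discount that back 13 periods:
PV₀ = 81,170 × [1 − (1+r)^−5] / r × (1+r)^−13 = A$100,037.24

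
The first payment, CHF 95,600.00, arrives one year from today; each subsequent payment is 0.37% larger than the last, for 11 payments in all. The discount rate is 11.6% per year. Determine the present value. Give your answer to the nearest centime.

Periodic rate r = 0.116 per year.
Growing ordinary annuity: PV = PMT₁ × [1 − ((1+g)/(1+r))^n] / (r − g) = 95,600 × [1 − ((1+0.0037)/(1+r))^11] / (r − 0.0037) = CHF 586,187.87.

CHF 586,187.87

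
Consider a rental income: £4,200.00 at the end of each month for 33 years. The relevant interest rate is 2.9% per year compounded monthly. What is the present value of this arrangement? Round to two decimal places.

£1,069,719.27

This is an ordinary annuity: 396 payments of £4,200.00 at the end of each month.
Periodic rate r = 0.029/12 per month; n is counted in months.
PV = PMT × [(1 − (1+r)^−n)/r] = 4,200 × [1 − (1+r)^−396] / r = £1,069,719.27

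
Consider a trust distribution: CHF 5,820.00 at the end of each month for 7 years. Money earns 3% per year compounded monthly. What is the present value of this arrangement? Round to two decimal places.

This is an ordinary annuity: 84 payments of CHF 5,820.00 at the end of each month.
Periodic rate r = 0.03/12 per month; n is counted in months.
PV = PMT × [(1 − (1+r)^−n)/r] = 5,820 × [1 − (1+r)^−84] / r = CHF 440,465.29

CHF 440,465.29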